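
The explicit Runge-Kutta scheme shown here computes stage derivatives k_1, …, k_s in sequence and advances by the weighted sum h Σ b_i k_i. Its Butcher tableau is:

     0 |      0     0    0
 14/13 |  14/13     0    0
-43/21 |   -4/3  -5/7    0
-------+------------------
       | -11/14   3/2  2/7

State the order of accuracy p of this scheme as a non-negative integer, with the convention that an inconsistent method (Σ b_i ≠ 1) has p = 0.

1

b = (-11/14, 3/2, 2/7)
c = (0, 14/13, -43/21)
Ac = (0, 0, -10/13)
Σ b_i: (-11/14)·1 + 3/2·1 + 2/7·1 = 1 ✓
b·c: 3/2·14/13 + 2/7·(-43/21) = 1969/1911 ≠ 1/2 ⇒ order 1.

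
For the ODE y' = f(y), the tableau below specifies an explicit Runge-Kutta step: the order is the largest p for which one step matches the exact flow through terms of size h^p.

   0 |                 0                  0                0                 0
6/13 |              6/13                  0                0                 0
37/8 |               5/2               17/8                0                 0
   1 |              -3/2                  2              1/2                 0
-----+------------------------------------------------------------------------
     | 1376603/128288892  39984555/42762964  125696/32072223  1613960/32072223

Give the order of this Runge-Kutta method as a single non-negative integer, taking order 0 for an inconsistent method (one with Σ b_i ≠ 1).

b = (1376603/128288892, 39984555/42762964, 125696/32072223, 1613960/32072223)
c = (0, 6/13, 37/8, 1)
Ac = (0, 0, 51/52, 673/208)
Σ b_i: 1376603/128288892·1 + 39984555/42762964·1 + 125696/32072223·1 + 1613960/32072223·1 = 1 ✓
b·c: 39984555/42762964·6/13 + 125696/32072223·37/8 + 1613960/32072223·1 = 1/2 ✓
b·c²: 39984555/42762964·36/169 + 125696/32072223·1369/64 + 1613960/32072223·1 = 1/3 ✓
b·Ac: 125696/32072223·51/52 + 1613960/32072223·673/208 = 1/6 ✓
b·c³: 39984555/42762964·216/2197 + 125696/32072223·50653/512 + 1613960/32072223·1 = 147312613/277959266 ≠ 1/4 ⇒ order 3.
b·(c∘Ac): 125696/32072223·1887/416 + 1613960/32072223·673/208 = 150598657/833877798 ≠ 1/8
b·Ac²: 125696/32072223·153/338 + 1613960/32072223·240577/21632 = 3745312213/6671022384 ≠ 1/12
b·A²c: 1613960/32072223·51/104 = 3429665/138979633 ≠ 1/24

3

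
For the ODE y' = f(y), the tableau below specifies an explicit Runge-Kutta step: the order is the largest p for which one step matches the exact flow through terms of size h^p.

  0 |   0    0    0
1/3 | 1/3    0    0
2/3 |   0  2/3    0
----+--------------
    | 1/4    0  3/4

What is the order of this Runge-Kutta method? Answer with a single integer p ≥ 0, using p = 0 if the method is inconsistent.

3

b = (1/4, 0, 3/4)
c = (0, 1/3, 2/3)
Ac = (0, 0, 2/9)
Σ b_i: 1/4·1 + 3/4·1 = 1 ✓
b·c: 3/4·2/3 = 1/2 ✓
b·c²: 3/4·4/9 = 1/3 ✓
b·Ac: 3/4·2/9 = 1/6 ✓; 3 stages ⇒ order 3.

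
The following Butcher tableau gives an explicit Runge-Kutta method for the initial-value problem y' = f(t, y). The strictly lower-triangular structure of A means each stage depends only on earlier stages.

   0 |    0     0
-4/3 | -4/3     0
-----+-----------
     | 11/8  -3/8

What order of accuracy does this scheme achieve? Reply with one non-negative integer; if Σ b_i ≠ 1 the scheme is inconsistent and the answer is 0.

2

b = (11/8, -3/8)
c = (0, -4/3)
Σ b_i: 11/8·1 + (-3/8)·1 = 1 ✓
b·c: (-3/8)·(-4/3) = 1/2 ✓; 2 stages ⇒ order 2.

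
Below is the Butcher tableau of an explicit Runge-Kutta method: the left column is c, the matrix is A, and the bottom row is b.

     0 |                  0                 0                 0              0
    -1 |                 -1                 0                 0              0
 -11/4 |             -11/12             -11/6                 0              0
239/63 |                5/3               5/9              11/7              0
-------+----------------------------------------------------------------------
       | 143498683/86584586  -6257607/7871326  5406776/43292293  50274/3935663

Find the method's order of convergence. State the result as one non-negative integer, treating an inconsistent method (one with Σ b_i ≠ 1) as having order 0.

b = (143498683/86584586, -6257607/7871326, 5406776/43292293, 50274/3935663)
c = (0, -1, -11/4, 239/63)
Ac = (0, 0, 11/6, -1229/252)
Σ b_i: 143498683/86584586·1 + (-6257607/7871326)·1 + 5406776/43292293·1 + 50274/3935663·1 = 1 ✓
b·c: (-6257607/7871326)·(-1) + 5406776/43292293·(-11/4) + 50274/3935663·239/63 = 1/2 ✓
b·c²: (-6257607/7871326)·1 + 5406776/43292293·121/16 + 50274/3935663·57121/3969 = 1/3 ✓
b·Ac: 5406776/43292293·11/6 + 50274/3935663·(-1229/252) = 1/6 ✓
b·c³: (-6257607/7871326)·(-1) + 5406776/43292293·(-1331/64) + 50274/3935663·13651919/250047 = -6575010775/5950722456 ≠ 1/4 ⇒ order 3.
b·(c∘Ac): 5406776/43292293·(-121/24) + 50274/3935663·(-293731/15876) = -20449523/23613978 ≠ 1/8
b·Ac²: 5406776/43292293·(-11/6) + 50274/3935663·12539/1008 = -6617921/94455912 ≠ 1/12
b·A²c: 50274/3935663·121/42 = 144837/3935663 ≠ 1/24

3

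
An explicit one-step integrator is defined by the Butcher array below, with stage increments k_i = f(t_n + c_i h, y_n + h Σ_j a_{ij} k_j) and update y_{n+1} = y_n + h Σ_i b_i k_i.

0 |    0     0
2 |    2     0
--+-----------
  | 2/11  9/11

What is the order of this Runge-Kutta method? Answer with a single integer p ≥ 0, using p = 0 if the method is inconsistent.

1

b = (2/11, 9/11)
c = (0, 2)
Σ b_i: 2/11·1 + 9/11·1 = 1 ✓
b·c: 9/11·2 = 18/11 ≠ 1/2 ⇒ order 1.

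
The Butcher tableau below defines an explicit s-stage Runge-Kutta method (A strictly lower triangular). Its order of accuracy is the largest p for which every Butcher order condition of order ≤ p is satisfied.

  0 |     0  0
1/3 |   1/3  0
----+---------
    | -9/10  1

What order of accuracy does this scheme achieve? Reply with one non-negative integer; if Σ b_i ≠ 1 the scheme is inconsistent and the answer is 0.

0

b = (-9/10, 1)
c = (0, 1/3)
Σ b_i: (-9/10)·1 + 1·1 = 1/10 ≠ 1 ⇒ order 0.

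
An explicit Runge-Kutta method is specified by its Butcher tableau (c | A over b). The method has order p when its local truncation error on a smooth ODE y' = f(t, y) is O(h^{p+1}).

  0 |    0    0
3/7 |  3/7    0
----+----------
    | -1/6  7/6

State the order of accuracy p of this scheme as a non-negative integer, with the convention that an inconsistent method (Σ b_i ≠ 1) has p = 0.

2

b = (-1/6, 7/6)
c = (0, 3/7)
Σ b_i: (-1/6)·1 + 7/6·1 = 1 ✓
b·c: 7/6·3/7 = 1/2 ✓; 2 stages ⇒ order 2.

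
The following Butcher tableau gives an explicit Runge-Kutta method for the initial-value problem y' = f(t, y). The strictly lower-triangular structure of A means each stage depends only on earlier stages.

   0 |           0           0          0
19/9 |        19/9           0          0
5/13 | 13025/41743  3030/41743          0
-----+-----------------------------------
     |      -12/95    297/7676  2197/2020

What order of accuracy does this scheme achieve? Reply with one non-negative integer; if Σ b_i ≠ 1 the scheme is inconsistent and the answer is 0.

3

b = (-12/95, 297/7676, 2197/2020)
c = (0, 19/9, 5/13)
Ac = (0, 0, 1010/6591)
Σ b_i: (-12/95)·1 + 297/7676·1 + 2197/2020·1 = 1 ✓
b·c: 297/7676·19/9 + 2197/2020·5/13 = 1/2 ✓
b·c²: 297/7676·361/81 + 2197/2020·25/169 = 1/3 ✓
b·Ac: 2197/2020·1010/6591 = 1/6 ✓; 3 stages ⇒ order 3.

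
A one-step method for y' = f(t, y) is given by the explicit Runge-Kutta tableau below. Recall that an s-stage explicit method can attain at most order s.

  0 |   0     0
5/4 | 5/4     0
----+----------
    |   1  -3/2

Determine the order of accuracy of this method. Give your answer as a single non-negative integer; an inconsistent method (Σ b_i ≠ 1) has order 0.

0

b = (1, -3/2)
c = (0, 5/4)
Σ b_i: 1·1 + (-3/2)·1 = -1/2 ≠ 1 ⇒ order 0.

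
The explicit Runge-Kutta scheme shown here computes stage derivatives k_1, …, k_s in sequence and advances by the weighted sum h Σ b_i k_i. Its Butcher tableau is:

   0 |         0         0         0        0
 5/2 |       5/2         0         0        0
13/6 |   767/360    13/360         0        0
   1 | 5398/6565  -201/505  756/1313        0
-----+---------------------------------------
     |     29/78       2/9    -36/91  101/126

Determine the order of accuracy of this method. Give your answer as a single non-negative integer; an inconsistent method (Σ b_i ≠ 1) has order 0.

b = (29/78, 2/9, -36/91, 101/126)
c = (0, 5/2, 13/6, 1)
Ac = (0, 0, 13/144, 51/202)
Σ b_i: 29/78·1 + 2/9·1 + (-36/91)·1 + 101/126·1 = 1 ✓
b·c: 2/9·5/2 + (-36/91)·13/6 + 101/126·1 = 1/2 ✓
b·c²: 2/9·25/4 + (-36/91)·169/36 + 101/126·1 = 1/3 ✓
b·Ac: (-36/91)·13/144 + 101/126·51/202 = 1/6 ✓
b·c³: 2/9·125/8 + (-36/91)·2197/216 + 101/126·1 = 1/4 ✓
b·(c∘Ac): (-36/91)·169/864 + 101/126·51/202 = 1/8 ✓
b·Ac²: (-36/91)·65/288 + 101/126·87/404 = 1/12 ✓
b·A²c: 101/126·21/404 = 1/24 ✓; 4 stages ⇒ order 4.

4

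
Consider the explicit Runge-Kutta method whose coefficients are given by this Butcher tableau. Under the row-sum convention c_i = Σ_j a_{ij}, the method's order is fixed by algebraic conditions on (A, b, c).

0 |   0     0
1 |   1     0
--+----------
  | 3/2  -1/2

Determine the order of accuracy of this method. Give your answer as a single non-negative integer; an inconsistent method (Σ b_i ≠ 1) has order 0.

b = (3/2, -1/2)
c = (0, 1)
Σ b_i: 3/2·1 + (-1/2)·1 = 1 ✓
b·c: (-1/2)·1 = -1/2 ≠ 1/2 ⇒ order 1.

1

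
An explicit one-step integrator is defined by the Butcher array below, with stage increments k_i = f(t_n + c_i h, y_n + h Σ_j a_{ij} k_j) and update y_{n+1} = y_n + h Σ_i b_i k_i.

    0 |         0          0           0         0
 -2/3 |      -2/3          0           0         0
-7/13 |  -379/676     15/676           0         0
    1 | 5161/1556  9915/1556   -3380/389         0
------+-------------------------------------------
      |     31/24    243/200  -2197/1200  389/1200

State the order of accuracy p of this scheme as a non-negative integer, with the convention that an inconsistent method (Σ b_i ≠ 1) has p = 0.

4

b = (31/24, 243/200, -2197/1200, 389/1200)
c = (0, -2/3, -7/13, 1)
Ac = (0, 0, -5/338, 335/778)
Σ b_i: 31/24·1 + 243/200·1 + (-2197/1200)·1 + 389/1200·1 = 1 ✓
b·c: 243/200·(-2/3) + (-2197/1200)·(-7/13) + 389/1200·1 = 1/2 ✓
b·c²: 243/200·4/9 + (-2197/1200)·49/169 + 389/1200·1 = 1/3 ✓
b·Ac: (-2197/1200)·(-5/338) + 389/1200·335/778 = 1/6 ✓
b·c³: 243/200·(-8/27) + (-2197/1200)·(-343/2197) + 389/1200·1 = 1/4 ✓
b·(c∘Ac): (-2197/1200)·35/4394 + 389/1200·335/778 = 1/8 ✓
b·Ac²: (-2197/1200)·5/507 + 389/1200·365/1167 = 1/12 ✓
b·A²c: 389/1200·50/389 = 1/24 ✓; 4 stages ⇒ order 4.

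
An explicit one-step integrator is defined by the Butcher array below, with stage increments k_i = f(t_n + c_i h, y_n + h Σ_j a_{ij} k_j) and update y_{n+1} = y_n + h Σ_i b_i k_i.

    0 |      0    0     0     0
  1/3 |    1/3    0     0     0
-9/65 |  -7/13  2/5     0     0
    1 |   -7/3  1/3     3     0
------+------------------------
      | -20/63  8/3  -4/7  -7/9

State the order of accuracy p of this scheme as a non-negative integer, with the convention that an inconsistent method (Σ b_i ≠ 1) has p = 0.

1

b = (-20/63, 8/3, -4/7, -7/9)
c = (0, 1/3, -9/65, 1)
Ac = (0, 0, 2/15, -178/585)
Σ b_i: (-20/63)·1 + 8/3·1 + (-4/7)·1 + (-7/9)·1 = 1 ✓
b·c: 8/3·1/3 + (-4/7)·(-9/65) + (-7/9)·1 = 779/4095 ≠ 1/2 ⇒ order 1.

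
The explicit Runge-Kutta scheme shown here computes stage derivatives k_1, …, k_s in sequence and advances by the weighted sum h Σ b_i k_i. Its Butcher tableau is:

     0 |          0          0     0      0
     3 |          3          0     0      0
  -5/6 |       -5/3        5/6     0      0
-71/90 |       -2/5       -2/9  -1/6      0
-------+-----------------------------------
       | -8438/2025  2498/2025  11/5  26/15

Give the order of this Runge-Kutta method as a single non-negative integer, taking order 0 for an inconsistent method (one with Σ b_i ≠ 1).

2

b = (-8438/2025, 2498/2025, 11/5, 26/15)
c = (0, 3, -5/6, -71/90)
Ac = (0, 0, 5/2, -19/36)
Σ b_i: (-8438/2025)·1 + 2498/2025·1 + 11/5·1 + 26/15·1 = 1 ✓
b·c: 2498/2025·3 + 11/5·(-5/6) + 26/15·(-71/90) = 1/2 ✓
b·c²: 2498/2025·9 + 11/5·25/36 + 26/15·5041/8100 = 1665611/121500 ≠ 1/3 ⇒ order 2.
b·Ac: 11/5·5/2 + 26/15·(-19/36) = 619/135 ≠ 1/6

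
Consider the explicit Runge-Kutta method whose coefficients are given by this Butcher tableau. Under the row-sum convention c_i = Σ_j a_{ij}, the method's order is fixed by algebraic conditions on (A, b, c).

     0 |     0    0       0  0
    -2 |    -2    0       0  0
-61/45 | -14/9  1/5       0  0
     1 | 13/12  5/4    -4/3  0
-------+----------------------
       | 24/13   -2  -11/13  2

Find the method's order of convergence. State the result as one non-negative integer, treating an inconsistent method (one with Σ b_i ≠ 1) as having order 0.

b = (24/13, -2, -11/13, 2)
c = (0, -2, -61/45, 1)
Ac = (0, 0, -2/5, -187/270)
Σ b_i: 24/13·1 + (-2)·1 + (-11/13)·1 + 2·1 = 1 ✓
b·c: (-2)·(-2) + (-11/13)·(-61/45) + 2·1 = 4181/585 ≠ 1/2 ⇒ order 1.

1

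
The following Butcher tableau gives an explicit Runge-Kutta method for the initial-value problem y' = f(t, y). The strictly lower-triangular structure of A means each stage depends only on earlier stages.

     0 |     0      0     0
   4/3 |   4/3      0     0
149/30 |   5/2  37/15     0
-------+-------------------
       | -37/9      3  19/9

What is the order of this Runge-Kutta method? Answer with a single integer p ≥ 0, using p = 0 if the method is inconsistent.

b = (-37/9, 3, 19/9)
c = (0, 4/3, 149/30)
Ac = (0, 0, 148/45)
Σ b_i: (-37/9)·1 + 3·1 + 19/9·1 = 1 ✓
b·c: 3·4/3 + 19/9·149/30 = 3911/270 ≠ 1/2 ⇒ order 1.

1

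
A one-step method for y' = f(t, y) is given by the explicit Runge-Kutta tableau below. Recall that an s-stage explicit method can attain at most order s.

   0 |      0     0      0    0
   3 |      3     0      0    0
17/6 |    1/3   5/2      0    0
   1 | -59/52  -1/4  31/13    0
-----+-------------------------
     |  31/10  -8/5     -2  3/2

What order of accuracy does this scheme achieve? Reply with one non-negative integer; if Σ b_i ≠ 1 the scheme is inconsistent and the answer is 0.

1

b = (31/10, -8/5, -2, 3/2)
c = (0, 3, 17/6, 1)
Ac = (0, 0, 15/2, 937/156)
Σ b_i: 31/10·1 + (-8/5)·1 + (-2)·1 + 3/2·1 = 1 ✓
b·c: (-8/5)·3 + (-2)·17/6 + 3/2·1 = -269/30 ≠ 1/2 ⇒ order 1.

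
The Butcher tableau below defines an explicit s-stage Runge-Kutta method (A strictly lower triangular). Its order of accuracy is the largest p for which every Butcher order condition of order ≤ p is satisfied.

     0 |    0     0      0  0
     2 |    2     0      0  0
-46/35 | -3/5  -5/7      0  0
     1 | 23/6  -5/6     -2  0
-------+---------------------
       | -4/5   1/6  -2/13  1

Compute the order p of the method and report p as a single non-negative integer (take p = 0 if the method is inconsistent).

b = (-4/5, 1/6, -2/13, 1)
c = (0, 2, -46/35, 1)
Ac = (0, 0, -10/7, 101/105)
Σ b_i: (-4/5)·1 + 1/6·1 + (-2/13)·1 + 1·1 = 83/390 ≠ 1 ⇒ order 0.

0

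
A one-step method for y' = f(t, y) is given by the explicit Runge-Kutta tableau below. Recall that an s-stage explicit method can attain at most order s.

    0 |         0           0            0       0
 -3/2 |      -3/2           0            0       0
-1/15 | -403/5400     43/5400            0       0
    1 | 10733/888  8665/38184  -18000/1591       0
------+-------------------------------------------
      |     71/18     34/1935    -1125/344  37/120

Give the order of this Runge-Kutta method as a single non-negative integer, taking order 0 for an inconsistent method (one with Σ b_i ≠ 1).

b = (71/18, 34/1935, -1125/344, 37/120)
c = (0, -3/2, -1/15, 1)
Ac = (0, 0, -43/3600, 245/592)
Σ b_i: 71/18·1 + 34/1935·1 + (-1125/344)·1 + 37/120·1 = 1 ✓
b·c: 34/1935·(-3/2) + (-1125/344)·(-1/15) + 37/120·1 = 1/2 ✓
b·c²: 34/1935·9/4 + (-1125/344)·1/225 + 37/120·1 = 1/3 ✓
b·Ac: (-1125/344)·(-43/3600) + 37/120·245/592 = 1/6 ✓
b·c³: 34/1935·(-27/8) + (-1125/344)·(-1/3375) + 37/120·1 = 1/4 ✓
b·(c∘Ac): (-1125/344)·43/54000 + 37/120·245/592 = 1/8 ✓
b·Ac²: (-1125/344)·43/2400 + 37/120·545/1184 = 1/12 ✓
b·A²c: 37/120·5/37 = 1/24 ✓; 4 stages ⇒ order 4.

4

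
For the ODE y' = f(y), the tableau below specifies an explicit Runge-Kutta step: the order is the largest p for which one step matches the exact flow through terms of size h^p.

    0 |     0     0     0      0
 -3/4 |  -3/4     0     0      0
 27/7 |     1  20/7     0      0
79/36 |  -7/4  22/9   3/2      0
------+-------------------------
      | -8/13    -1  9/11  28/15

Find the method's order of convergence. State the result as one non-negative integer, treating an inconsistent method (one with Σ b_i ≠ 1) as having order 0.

0

b = (-8/13, -1, 9/11, 28/15)
c = (0, -3/4, 27/7, 79/36)
Ac = (0, 0, -15/7, 83/21)
Σ b_i: (-8/13)·1 + (-1)·1 + 9/11·1 + 28/15·1 = 2294/2145 ≠ 1 ⇒ order 0.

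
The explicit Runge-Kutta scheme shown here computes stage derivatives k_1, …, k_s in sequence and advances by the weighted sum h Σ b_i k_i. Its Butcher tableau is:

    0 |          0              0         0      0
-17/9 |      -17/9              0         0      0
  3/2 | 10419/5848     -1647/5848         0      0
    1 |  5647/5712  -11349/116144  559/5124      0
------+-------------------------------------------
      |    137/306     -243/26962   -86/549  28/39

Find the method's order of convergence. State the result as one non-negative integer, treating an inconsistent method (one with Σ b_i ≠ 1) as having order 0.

4

b = (137/306, -243/26962, -86/549, 28/39)
c = (0, -17/9, 3/2, 1)
Ac = (0, 0, 183/344, 39/112)
Σ b_i: 137/306·1 + (-243/26962)·1 + (-86/549)·1 + 28/39·1 = 1 ✓
b·c: (-243/26962)·(-17/9) + (-86/549)·3/2 + 28/39·1 = 1/2 ✓
b·c²: (-243/26962)·289/81 + (-86/549)·9/4 + 28/39·1 = 1/3 ✓
b·Ac: (-86/549)·183/344 + 28/39·39/112 = 1/6 ✓
b·c³: (-243/26962)·(-4913/729) + (-86/549)·27/8 + 28/39·1 = 1/4 ✓
b·(c∘Ac): (-86/549)·549/688 + 28/39·39/112 = 1/8 ✓
b·Ac²: (-86/549)·(-1037/1032) + 28/39·(-13/126) = 1/12 ✓
b·A²c: 28/39·13/224 = 1/24 ✓; 4 stages ⇒ order 4.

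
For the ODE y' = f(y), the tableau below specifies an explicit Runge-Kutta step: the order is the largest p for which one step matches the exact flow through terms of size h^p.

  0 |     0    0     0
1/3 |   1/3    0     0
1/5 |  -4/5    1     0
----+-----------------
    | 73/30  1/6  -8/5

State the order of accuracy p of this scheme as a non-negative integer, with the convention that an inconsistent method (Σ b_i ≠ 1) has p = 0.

1

b = (73/30, 1/6, -8/5)
c = (0, 1/3, 1/5)
Ac = (0, 0, 1/3)
Σ b_i: 73/30·1 + 1/6·1 + (-8/5)·1 = 1 ✓
b·c: 1/6·1/3 + (-8/5)·1/5 = -119/450 ≠ 1/2 ⇒ order 1.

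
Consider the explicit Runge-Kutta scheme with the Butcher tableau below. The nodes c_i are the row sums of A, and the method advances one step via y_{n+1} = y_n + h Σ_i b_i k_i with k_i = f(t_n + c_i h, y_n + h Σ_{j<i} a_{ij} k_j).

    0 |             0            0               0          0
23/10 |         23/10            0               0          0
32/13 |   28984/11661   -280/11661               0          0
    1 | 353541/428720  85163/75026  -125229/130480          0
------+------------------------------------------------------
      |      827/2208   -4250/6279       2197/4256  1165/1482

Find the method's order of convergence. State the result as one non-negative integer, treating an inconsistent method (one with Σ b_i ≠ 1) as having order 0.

b = (827/2208, -4250/6279, 2197/4256, 1165/1482)
c = (0, 23/10, 32/13, 1)
Ac = (0, 0, -28/507, 1157/4660)
Σ b_i: 827/2208·1 + (-4250/6279)·1 + 2197/4256·1 + 1165/1482·1 = 1 ✓
b·c: (-4250/6279)·23/10 + 2197/4256·32/13 + 1165/1482·1 = 1/2 ✓
b·c²: (-4250/6279)·529/100 + 2197/4256·1024/169 + 1165/1482·1 = 1/3 ✓
b·Ac: 2197/4256·(-28/507) + 1165/1482·1157/4660 = 1/6 ✓
b·c³: (-4250/6279)·12167/1000 + 2197/4256·32768/2197 + 1165/1482·1 = 1/4 ✓
b·(c∘Ac): 2197/4256·(-896/6591) + 1165/1482·1157/4660 = 1/8 ✓
b·Ac²: 2197/4256·(-322/2535) + 1165/1482·8827/46600 = 1/12 ✓
b·A²c: 1165/1482·247/4660 = 1/24 ✓; 4 stages ⇒ order 4.

4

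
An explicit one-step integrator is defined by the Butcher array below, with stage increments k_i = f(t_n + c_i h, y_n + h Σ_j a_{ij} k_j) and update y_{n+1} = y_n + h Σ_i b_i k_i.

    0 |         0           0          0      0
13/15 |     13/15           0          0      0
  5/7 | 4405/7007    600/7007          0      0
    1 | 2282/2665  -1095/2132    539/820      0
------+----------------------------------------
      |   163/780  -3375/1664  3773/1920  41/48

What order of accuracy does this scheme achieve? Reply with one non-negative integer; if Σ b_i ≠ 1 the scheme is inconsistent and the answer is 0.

b = (163/780, -3375/1664, 3773/1920, 41/48)
c = (0, 13/15, 5/7, 1)
Ac = (0, 0, 40/539, 1/41)
Σ b_i: 163/780·1 + (-3375/1664)·1 + 3773/1920·1 + 41/48·1 = 1 ✓
b·c: (-3375/1664)·13/15 + 3773/1920·5/7 + 41/48·1 = 1/2 ✓
b·c²: (-3375/1664)·169/225 + 3773/1920·25/49 + 41/48·1 = 1/3 ✓
b·Ac: 3773/1920·40/539 + 41/48·1/41 = 1/6 ✓
b·c³: (-3375/1664)·2197/3375 + 3773/1920·125/343 + 41/48·1 = 1/4 ✓
b·(c∘Ac): 3773/1920·200/3773 + 41/48·1/41 = 1/8 ✓
b·Ac²: 3773/1920·104/1617 + 41/48·(-31/615) = 1/12 ✓
b·A²c: 41/48·2/41 = 1/24 ✓; 4 stages ⇒ order 4.

4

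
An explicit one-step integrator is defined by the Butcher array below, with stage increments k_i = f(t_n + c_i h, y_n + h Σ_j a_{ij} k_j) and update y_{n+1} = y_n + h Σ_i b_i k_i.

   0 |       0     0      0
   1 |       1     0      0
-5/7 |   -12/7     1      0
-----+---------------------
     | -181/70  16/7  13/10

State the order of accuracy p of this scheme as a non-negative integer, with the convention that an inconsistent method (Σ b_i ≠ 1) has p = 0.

1

b = (-181/70, 16/7, 13/10)
c = (0, 1, -5/7)
Ac = (0, 0, 1)
Σ b_i: (-181/70)·1 + 16/7·1 + 13/10·1 = 1 ✓
b·c: 16/7·1 + 13/10·(-5/7) = 19/14 ≠ 1/2 ⇒ order 1.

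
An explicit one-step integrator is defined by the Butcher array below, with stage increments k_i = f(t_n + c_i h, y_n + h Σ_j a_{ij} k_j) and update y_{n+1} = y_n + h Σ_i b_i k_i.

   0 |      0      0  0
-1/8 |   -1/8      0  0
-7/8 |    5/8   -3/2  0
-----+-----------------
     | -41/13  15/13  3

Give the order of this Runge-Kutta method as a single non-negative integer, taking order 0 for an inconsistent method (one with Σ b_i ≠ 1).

1

b = (-41/13, 15/13, 3)
c = (0, -1/8, -7/8)
Ac = (0, 0, 3/16)
Σ b_i: (-41/13)·1 + 15/13·1 + 3·1 = 1 ✓
b·c: 15/13·(-1/8) + 3·(-7/8) = -36/13 ≠ 1/2 ⇒ order 1.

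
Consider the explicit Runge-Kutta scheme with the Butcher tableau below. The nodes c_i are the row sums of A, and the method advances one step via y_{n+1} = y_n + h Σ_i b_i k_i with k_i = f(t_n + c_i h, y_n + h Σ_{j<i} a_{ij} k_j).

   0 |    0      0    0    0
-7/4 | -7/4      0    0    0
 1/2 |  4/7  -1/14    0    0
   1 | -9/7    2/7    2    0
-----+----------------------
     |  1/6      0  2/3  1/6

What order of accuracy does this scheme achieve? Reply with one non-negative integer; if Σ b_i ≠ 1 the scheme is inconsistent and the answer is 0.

4

b = (1/6, 0, 2/3, 1/6)
c = (0, -7/4, 1/2, 1)
Ac = (0, 0, 1/8, 1/2)
Σ b_i: 1/6·1 + 2/3·1 + 1/6·1 = 1 ✓
b·c: 2/3·1/2 + 1/6·1 = 1/2 ✓
b·c²: 2/3·1/4 + 1/6·1 = 1/3 ✓
b·Ac: 2/3·1/8 + 1/6·1/2 = 1/6 ✓
b·c³: 2/3·1/8 + 1/6·1 = 1/4 ✓
b·(c∘Ac): 2/3·1/16 + 1/6·1/2 = 1/8 ✓
b·Ac²: 2/3·(-7/32) + 1/6·11/8 = 1/12 ✓
b·A²c: 1/6·1/4 = 1/24 ✓; 4 stages ⇒ order 4.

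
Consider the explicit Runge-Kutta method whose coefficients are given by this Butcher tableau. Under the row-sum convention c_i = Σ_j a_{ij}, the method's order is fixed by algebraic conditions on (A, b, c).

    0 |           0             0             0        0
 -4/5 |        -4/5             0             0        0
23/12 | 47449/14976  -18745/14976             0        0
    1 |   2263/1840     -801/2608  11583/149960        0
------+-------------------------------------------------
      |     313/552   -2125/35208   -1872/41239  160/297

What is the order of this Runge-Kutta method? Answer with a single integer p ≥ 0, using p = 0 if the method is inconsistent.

b = (313/552, -2125/35208, -1872/41239, 160/297)
c = (0, -4/5, 23/12, 1)
Ac = (0, 0, 3749/3744, 63/160)
Σ b_i: 313/552·1 + (-2125/35208)·1 + (-1872/41239)·1 + 160/297·1 = 1 ✓
b·c: (-2125/35208)·(-4/5) + (-1872/41239)·23/12 + 160/297·1 = 1/2 ✓
b·c²: (-2125/35208)·16/25 + (-1872/41239)·529/144 + 160/297·1 = 1/3 ✓
b·Ac: (-1872/41239)·3749/3744 + 160/297·63/160 = 1/6 ✓
b·c³: (-2125/35208)·(-64/125) + (-1872/41239)·12167/1728 + 160/297·1 = 1/4 ✓
b·(c∘Ac): (-1872/41239)·86227/44928 + 160/297·63/160 = 1/8 ✓
b·Ac²: (-1872/41239)·(-3749/4680) + 160/297·279/3200 = 1/12 ✓
b·A²c: 160/297·99/1280 = 1/24 ✓; 4 stages ⇒ order 4.

4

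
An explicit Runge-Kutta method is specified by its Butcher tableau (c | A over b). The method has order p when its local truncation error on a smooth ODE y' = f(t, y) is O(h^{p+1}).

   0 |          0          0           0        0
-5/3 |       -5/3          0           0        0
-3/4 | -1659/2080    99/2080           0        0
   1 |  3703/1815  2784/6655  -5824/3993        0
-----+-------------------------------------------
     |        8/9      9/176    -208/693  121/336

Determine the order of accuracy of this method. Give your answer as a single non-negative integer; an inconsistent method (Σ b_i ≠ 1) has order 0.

b = (8/9, 9/176, -208/693, 121/336)
c = (0, -5/3, -3/4, 1)
Ac = (0, 0, -33/416, 48/121)
Σ b_i: 8/9·1 + 9/176·1 + (-208/693)·1 + 121/336·1 = 1 ✓
b·c: 9/176·(-5/3) + (-208/693)·(-3/4) + 121/336·1 = 1/2 ✓
b·c²: 9/176·25/9 + (-208/693)·9/16 + 121/336·1 = 1/3 ✓
b·Ac: (-208/693)·(-33/416) + 121/336·48/121 = 1/6 ✓
b·c³: 9/176·(-125/27) + (-208/693)·(-27/64) + 121/336·1 = 1/4 ✓
b·(c∘Ac): (-208/693)·99/1664 + 121/336·48/121 = 1/8 ✓
b·Ac²: (-208/693)·55/416 + 121/336·124/363 = 1/12 ✓
b·A²c: 121/336·14/121 = 1/24 ✓; 4 stages ⇒ order 4.

4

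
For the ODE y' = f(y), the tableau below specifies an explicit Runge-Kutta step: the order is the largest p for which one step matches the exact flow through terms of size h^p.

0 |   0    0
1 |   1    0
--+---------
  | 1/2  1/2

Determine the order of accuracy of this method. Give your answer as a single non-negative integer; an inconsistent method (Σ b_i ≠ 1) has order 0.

b = (1/2, 1/2)
c = (0, 1)
Σ b_i: 1/2·1 + 1/2·1 = 1 ✓
b·c: 1/2·1 = 1/2 ✓; 2 stages ⇒ order 2.

2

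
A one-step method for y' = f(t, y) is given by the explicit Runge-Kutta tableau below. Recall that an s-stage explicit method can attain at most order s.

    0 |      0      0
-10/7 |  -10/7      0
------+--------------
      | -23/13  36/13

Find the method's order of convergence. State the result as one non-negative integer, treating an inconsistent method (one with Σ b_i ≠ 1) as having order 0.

1

b = (-23/13, 36/13)
c = (0, -10/7)
Σ b_i: (-23/13)·1 + 36/13·1 = 1 ✓
b·c: 36/13·(-10/7) = -360/91 ≠ 1/2 ⇒ order 1.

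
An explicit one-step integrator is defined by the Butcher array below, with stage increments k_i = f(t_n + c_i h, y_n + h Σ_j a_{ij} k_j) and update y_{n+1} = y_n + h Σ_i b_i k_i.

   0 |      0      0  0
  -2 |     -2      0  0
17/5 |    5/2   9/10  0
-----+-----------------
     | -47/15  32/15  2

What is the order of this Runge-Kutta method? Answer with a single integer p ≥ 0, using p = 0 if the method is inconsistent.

b = (-47/15, 32/15, 2)
c = (0, -2, 17/5)
Ac = (0, 0, -9/5)
Σ b_i: (-47/15)·1 + 32/15·1 + 2·1 = 1 ✓
b·c: 32/15·(-2) + 2·17/5 = 38/15 ≠ 1/2 ⇒ order 1.

1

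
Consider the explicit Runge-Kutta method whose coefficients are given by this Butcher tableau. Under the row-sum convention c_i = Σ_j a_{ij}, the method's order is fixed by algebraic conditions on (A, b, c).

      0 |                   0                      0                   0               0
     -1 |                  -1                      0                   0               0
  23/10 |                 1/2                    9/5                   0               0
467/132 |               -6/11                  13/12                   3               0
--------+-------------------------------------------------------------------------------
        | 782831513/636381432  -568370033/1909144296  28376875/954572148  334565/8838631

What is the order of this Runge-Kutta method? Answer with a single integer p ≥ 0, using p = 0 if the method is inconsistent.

b = (782831513/636381432, -568370033/1909144296, 28376875/954572148, 334565/8838631)
c = (0, -1, 23/10, 467/132)
Ac = (0, 0, -9/5, 349/60)
Σ b_i: 782831513/636381432·1 + (-568370033/1909144296)·1 + 28376875/954572148·1 + 334565/8838631·1 = 1 ✓
b·c: (-568370033/1909144296)·(-1) + 28376875/954572148·23/10 + 334565/8838631·467/132 = 1/2 ✓
b·c²: (-568370033/1909144296)·1 + 28376875/954572148·529/100 + 334565/8838631·218089/17424 = 1/3 ✓
b·Ac: 28376875/954572148·(-9/5) + 334565/8838631·349/60 = 1/6 ✓
b·c³: (-568370033/1909144296)·(-1) + 28376875/954572148·12167/1000 + 334565/8838631·101847563/2299968 = 392391087709/168004698048 ≠ 1/4 ⇒ order 3.
b·(c∘Ac): 28376875/954572148·(-207/50) + 334565/8838631·162983/7920 = 834785239/1272762864 ≠ 1/8
b·Ac²: 28376875/954572148·9/5 + 334565/8838631·2543/150 = 368696393/530317860 ≠ 1/12
b·A²c: 334565/8838631·(-27/5) = -1806651/8838631 ≠ 1/24

3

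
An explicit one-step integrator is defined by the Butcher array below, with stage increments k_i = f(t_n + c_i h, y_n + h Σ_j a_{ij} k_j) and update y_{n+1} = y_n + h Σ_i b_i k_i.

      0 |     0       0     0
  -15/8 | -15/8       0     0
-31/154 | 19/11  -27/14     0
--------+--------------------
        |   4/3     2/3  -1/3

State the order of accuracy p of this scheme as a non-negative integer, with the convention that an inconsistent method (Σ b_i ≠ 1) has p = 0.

b = (4/3, 2/3, -1/3)
c = (0, -15/8, -31/154)
Ac = (0, 0, 405/112)
Σ b_i: 4/3·1 + 2/3·1 + (-1/3)·1 = 5/3 ≠ 1 ⇒ order 0.

0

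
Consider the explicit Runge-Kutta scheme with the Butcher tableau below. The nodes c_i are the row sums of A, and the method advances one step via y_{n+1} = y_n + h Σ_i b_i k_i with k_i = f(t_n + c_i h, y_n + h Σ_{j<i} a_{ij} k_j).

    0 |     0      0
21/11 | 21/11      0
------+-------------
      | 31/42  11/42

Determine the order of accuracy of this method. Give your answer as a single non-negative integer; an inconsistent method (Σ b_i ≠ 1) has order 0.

b = (31/42, 11/42)
c = (0, 21/11)
Σ b_i: 31/42·1 + 11/42·1 = 1 ✓
b·c: 11/42·21/11 = 1/2 ✓; 2 stages ⇒ order 2.

2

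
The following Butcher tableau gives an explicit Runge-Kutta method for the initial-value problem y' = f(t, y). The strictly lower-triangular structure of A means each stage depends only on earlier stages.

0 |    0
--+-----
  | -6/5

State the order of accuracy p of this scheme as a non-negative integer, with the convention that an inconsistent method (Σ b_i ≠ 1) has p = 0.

b = (-6/5)
c = (0)
Σ b_i: (-6/5)·1 = -6/5 ≠ 1 ⇒ order 0.

0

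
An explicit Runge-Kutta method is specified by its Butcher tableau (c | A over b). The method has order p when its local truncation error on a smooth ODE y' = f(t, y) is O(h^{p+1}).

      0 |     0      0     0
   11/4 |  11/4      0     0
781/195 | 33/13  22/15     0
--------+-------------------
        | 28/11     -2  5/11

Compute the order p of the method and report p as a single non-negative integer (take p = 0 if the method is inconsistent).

b = (28/11, -2, 5/11)
c = (0, 11/4, 781/195)
Ac = (0, 0, 121/30)
Σ b_i: 28/11·1 + (-2)·1 + 5/11·1 = 1 ✓
b·c: (-2)·11/4 + 5/11·781/195 = -287/78 ≠ 1/2 ⇒ order 1.

1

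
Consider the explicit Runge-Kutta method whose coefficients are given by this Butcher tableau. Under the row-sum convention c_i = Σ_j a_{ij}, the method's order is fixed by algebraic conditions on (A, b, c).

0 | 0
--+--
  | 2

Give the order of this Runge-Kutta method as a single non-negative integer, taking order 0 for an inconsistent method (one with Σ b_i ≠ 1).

0

b = (2)
c = (0)
Σ b_i: 2·1 = 2 ≠ 1 ⇒ order 0.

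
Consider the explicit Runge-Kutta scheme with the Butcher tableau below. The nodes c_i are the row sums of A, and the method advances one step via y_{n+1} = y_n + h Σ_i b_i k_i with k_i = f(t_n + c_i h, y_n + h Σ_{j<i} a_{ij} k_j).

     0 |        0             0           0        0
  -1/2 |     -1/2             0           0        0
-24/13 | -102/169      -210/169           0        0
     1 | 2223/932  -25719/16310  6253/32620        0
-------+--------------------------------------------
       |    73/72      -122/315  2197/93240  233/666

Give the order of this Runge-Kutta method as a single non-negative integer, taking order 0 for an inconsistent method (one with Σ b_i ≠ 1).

b = (73/72, -122/315, 2197/93240, 233/666)
c = (0, -1/2, -24/13, 1)
Ac = (0, 0, 105/169, 405/932)
Σ b_i: 73/72·1 + (-122/315)·1 + 2197/93240·1 + 233/666·1 = 1 ✓
b·c: (-122/315)·(-1/2) + 2197/93240·(-24/13) + 233/666·1 = 1/2 ✓
b·c²: (-122/315)·1/4 + 2197/93240·576/169 + 233/666·1 = 1/3 ✓
b·Ac: 2197/93240·105/169 + 233/666·405/932 = 1/6 ✓
b·c³: (-122/315)·(-1/8) + 2197/93240·(-13824/2197) + 233/666·1 = 1/4 ✓
b·(c∘Ac): 2197/93240·(-2520/2197) + 233/666·405/932 = 1/8 ✓
b·Ac²: 2197/93240·(-105/338) + 233/666·483/1864 = 1/12 ✓
b·A²c: 233/666·111/932 = 1/24 ✓; 4 stages ⇒ order 4.

4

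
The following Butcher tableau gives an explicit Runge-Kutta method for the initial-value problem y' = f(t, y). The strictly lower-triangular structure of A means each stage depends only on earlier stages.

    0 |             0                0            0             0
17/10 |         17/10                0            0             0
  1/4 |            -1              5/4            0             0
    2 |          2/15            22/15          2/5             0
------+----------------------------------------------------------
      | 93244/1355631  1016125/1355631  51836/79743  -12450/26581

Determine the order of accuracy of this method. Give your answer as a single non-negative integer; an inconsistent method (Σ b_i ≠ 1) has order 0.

3

b = (93244/1355631, 1016125/1355631, 51836/79743, -12450/26581)
c = (0, 17/10, 1/4, 2)
Ac = (0, 0, 17/8, 389/150)
Σ b_i: 93244/1355631·1 + 1016125/1355631·1 + 51836/79743·1 + (-12450/26581)·1 = 1 ✓
b·c: 1016125/1355631·17/10 + 51836/79743·1/4 + (-12450/26581)·2 = 1/2 ✓
b·c²: 1016125/1355631·289/100 + 51836/79743·1/16 + (-12450/26581)·4 = 1/3 ✓
b·Ac: 51836/79743·17/8 + (-12450/26581)·389/150 = 1/6 ✓
b·c³: 1016125/1355631·4913/1000 + 51836/79743·1/64 + (-12450/26581)·8 = -23093/425296 ≠ 1/4 ⇒ order 3.
b·(c∘Ac): 51836/79743·17/32 + (-12450/26581)·389/75 = -1329473/637944 ≠ 1/8
b·Ac²: 51836/79743·289/80 + (-12450/26581)·12791/3000 = 140048/398715 ≠ 1/12
b·A²c: (-12450/26581)·17/20 = -21165/53162 ≠ 1/24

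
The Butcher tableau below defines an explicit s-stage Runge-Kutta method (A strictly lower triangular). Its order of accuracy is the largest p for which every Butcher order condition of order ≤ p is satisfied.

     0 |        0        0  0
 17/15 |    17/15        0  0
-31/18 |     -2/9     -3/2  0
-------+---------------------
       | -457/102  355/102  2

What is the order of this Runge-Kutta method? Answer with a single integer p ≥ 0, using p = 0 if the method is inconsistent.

2

b = (-457/102, 355/102, 2)
c = (0, 17/15, -31/18)
Ac = (0, 0, -17/10)
Σ b_i: (-457/102)·1 + 355/102·1 + 2·1 = 1 ✓
b·c: 355/102·17/15 + 2·(-31/18) = 1/2 ✓
b·c²: 355/102·289/225 + 2·961/324 = 4213/405 ≠ 1/3 ⇒ order 2.
b·Ac: 2·(-17/10) = -17/5 ≠ 1/6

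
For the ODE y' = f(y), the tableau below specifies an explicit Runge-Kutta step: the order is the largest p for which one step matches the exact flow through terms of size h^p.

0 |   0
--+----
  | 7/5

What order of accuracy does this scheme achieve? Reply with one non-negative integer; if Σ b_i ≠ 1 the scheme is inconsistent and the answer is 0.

b = (7/5)
c = (0)
Σ b_i: 7/5·1 = 7/5 ≠ 1 ⇒ order 0.

0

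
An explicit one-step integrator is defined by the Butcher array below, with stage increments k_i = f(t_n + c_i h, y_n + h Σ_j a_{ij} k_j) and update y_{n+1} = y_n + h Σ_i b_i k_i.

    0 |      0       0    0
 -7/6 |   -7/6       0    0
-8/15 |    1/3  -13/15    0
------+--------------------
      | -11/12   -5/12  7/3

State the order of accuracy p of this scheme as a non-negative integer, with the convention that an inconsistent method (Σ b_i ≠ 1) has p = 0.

b = (-11/12, -5/12, 7/3)
c = (0, -7/6, -8/15)
Ac = (0, 0, 91/90)
Σ b_i: (-11/12)·1 + (-5/12)·1 + 7/3·1 = 1 ✓
b·c: (-5/12)·(-7/6) + 7/3·(-8/15) = -91/120 ≠ 1/2 ⇒ order 1.

1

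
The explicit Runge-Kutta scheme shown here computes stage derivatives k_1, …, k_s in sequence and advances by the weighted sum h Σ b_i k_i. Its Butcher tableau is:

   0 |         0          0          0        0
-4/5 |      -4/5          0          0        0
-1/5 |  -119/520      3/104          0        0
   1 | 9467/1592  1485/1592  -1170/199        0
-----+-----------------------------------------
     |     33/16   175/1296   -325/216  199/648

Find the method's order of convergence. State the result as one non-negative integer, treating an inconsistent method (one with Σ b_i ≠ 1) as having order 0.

4

b = (33/16, 175/1296, -325/216, 199/648)
c = (0, -4/5, -1/5, 1)
Ac = (0, 0, -3/130, 171/398)
Σ b_i: 33/16·1 + 175/1296·1 + (-325/216)·1 + 199/648·1 = 1 ✓
b·c: 175/1296·(-4/5) + (-325/216)·(-1/5) + 199/648·1 = 1/2 ✓
b·c²: 175/1296·16/25 + (-325/216)·1/25 + 199/648·1 = 1/3 ✓
b·Ac: (-325/216)·(-3/130) + 199/648·171/398 = 1/6 ✓
b·c³: 175/1296·(-64/125) + (-325/216)·(-1/125) + 199/648·1 = 1/4 ✓
b·(c∘Ac): (-325/216)·3/650 + 199/648·171/398 = 1/8 ✓
b·Ac²: (-325/216)·6/325 + 199/648·72/199 = 1/12 ✓
b·A²c: 199/648·27/199 = 1/24 ✓; 4 stages ⇒ order 4.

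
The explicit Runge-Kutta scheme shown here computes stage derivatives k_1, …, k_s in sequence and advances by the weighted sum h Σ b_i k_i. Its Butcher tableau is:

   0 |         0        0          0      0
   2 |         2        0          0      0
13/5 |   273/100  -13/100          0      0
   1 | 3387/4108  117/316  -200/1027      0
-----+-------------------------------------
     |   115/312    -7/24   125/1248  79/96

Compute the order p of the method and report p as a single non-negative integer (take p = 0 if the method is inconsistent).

b = (115/312, -7/24, 125/1248, 79/96)
c = (0, 2, 13/5, 1)
Ac = (0, 0, -13/50, 37/158)
Σ b_i: 115/312·1 + (-7/24)·1 + 125/1248·1 + 79/96·1 = 1 ✓
b·c: (-7/24)·2 + 125/1248·13/5 + 79/96·1 = 1/2 ✓
b·c²: (-7/24)·4 + 125/1248·169/25 + 79/96·1 = 1/3 ✓
b·Ac: 125/1248·(-13/50) + 79/96·37/158 = 1/6 ✓
b·c³: (-7/24)·8 + 125/1248·2197/125 + 79/96·1 = 1/4 ✓
b·(c∘Ac): 125/1248·(-169/250) + 79/96·37/158 = 1/8 ✓
b·Ac²: 125/1248·(-13/25) + 79/96·13/79 = 1/12 ✓
b·A²c: 79/96·4/79 = 1/24 ✓; 4 stages ⇒ order 4.

4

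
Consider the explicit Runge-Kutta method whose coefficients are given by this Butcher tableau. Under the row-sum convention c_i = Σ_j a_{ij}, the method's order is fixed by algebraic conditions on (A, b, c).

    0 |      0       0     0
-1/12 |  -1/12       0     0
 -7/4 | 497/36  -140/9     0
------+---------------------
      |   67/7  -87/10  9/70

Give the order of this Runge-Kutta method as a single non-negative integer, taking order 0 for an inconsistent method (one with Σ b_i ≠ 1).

3

b = (67/7, -87/10, 9/70)
c = (0, -1/12, -7/4)
Ac = (0, 0, 35/27)
Σ b_i: 67/7·1 + (-87/10)·1 + 9/70·1 = 1 ✓
b·c: (-87/10)·(-1/12) + 9/70·(-7/4) = 1/2 ✓
b·c²: (-87/10)·1/144 + 9/70·49/16 = 1/3 ✓
b·Ac: 9/70·35/27 = 1/6 ✓; 3 stages ⇒ order 3.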